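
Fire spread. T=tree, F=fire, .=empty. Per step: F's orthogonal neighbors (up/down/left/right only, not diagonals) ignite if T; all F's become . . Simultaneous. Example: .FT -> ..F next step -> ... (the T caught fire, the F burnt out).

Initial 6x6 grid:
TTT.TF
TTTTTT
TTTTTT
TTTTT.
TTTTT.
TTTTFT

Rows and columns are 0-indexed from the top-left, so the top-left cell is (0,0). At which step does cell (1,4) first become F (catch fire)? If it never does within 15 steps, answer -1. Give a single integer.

Step 1: cell (1,4)='T' (+5 fires, +2 burnt)
Step 2: cell (1,4)='F' (+5 fires, +5 burnt)
  -> target ignites at step 2
Step 3: cell (1,4)='.' (+5 fires, +5 burnt)
Step 4: cell (1,4)='.' (+5 fires, +5 burnt)
Step 5: cell (1,4)='.' (+5 fires, +5 burnt)
Step 6: cell (1,4)='.' (+4 fires, +5 burnt)
Step 7: cell (1,4)='.' (+2 fires, +4 burnt)
Step 8: cell (1,4)='.' (+0 fires, +2 burnt)
  fire out at step 8

2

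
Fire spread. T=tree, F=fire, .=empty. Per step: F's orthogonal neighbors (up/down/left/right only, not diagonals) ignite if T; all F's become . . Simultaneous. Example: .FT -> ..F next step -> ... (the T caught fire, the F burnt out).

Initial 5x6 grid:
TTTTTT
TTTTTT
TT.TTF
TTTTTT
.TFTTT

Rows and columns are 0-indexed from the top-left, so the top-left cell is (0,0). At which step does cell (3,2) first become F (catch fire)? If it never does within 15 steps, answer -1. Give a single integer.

Step 1: cell (3,2)='F' (+6 fires, +2 burnt)
  -> target ignites at step 1
Step 2: cell (3,2)='.' (+8 fires, +6 burnt)
Step 3: cell (3,2)='.' (+4 fires, +8 burnt)
Step 4: cell (3,2)='.' (+4 fires, +4 burnt)
Step 5: cell (3,2)='.' (+3 fires, +4 burnt)
Step 6: cell (3,2)='.' (+1 fires, +3 burnt)
Step 7: cell (3,2)='.' (+0 fires, +1 burnt)
  fire out at step 7

1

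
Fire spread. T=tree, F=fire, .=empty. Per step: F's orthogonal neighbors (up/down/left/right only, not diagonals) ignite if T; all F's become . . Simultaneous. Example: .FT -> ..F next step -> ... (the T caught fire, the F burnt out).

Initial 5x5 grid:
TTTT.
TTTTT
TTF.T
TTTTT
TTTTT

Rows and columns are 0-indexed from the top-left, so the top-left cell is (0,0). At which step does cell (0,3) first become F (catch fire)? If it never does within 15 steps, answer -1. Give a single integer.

Step 1: cell (0,3)='T' (+3 fires, +1 burnt)
Step 2: cell (0,3)='T' (+7 fires, +3 burnt)
Step 3: cell (0,3)='F' (+8 fires, +7 burnt)
  -> target ignites at step 3
Step 4: cell (0,3)='.' (+4 fires, +8 burnt)
Step 5: cell (0,3)='.' (+0 fires, +4 burnt)
  fire out at step 5

3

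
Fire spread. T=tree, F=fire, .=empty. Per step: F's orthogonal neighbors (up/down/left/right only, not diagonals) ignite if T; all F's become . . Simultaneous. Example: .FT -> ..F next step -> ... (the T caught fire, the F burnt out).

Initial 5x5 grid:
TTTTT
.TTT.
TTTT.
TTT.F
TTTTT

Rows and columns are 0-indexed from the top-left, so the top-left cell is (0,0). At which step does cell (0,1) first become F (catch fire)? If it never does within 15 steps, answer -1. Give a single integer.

Step 1: cell (0,1)='T' (+1 fires, +1 burnt)
Step 2: cell (0,1)='T' (+1 fires, +1 burnt)
Step 3: cell (0,1)='T' (+1 fires, +1 burnt)
Step 4: cell (0,1)='T' (+2 fires, +1 burnt)
Step 5: cell (0,1)='T' (+3 fires, +2 burnt)
Step 6: cell (0,1)='T' (+4 fires, +3 burnt)
Step 7: cell (0,1)='T' (+4 fires, +4 burnt)
Step 8: cell (0,1)='F' (+2 fires, +4 burnt)
  -> target ignites at step 8
Step 9: cell (0,1)='.' (+2 fires, +2 burnt)
Step 10: cell (0,1)='.' (+0 fires, +2 burnt)
  fire out at step 10

8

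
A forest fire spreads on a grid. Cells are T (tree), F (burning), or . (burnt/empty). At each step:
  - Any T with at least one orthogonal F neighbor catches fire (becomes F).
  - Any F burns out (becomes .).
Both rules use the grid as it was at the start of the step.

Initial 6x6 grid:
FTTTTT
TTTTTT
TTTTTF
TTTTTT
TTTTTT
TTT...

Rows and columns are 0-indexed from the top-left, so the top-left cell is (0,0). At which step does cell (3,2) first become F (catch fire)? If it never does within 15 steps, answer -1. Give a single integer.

Step 1: cell (3,2)='T' (+5 fires, +2 burnt)
Step 2: cell (3,2)='T' (+8 fires, +5 burnt)
Step 3: cell (3,2)='T' (+9 fires, +8 burnt)
Step 4: cell (3,2)='F' (+4 fires, +9 burnt)
  -> target ignites at step 4
Step 5: cell (3,2)='.' (+3 fires, +4 burnt)
Step 6: cell (3,2)='.' (+2 fires, +3 burnt)
Step 7: cell (3,2)='.' (+0 fires, +2 burnt)
  fire out at step 7

4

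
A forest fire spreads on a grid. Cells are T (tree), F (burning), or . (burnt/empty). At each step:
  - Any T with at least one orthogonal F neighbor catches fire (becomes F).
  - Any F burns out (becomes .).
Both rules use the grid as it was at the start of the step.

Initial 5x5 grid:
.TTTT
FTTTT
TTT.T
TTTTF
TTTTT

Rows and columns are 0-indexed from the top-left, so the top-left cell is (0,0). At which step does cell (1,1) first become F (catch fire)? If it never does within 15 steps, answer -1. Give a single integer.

Step 1: cell (1,1)='F' (+5 fires, +2 burnt)
  -> target ignites at step 1
Step 2: cell (1,1)='.' (+7 fires, +5 burnt)
Step 3: cell (1,1)='.' (+7 fires, +7 burnt)
Step 4: cell (1,1)='.' (+2 fires, +7 burnt)
Step 5: cell (1,1)='.' (+0 fires, +2 burnt)
  fire out at step 5

1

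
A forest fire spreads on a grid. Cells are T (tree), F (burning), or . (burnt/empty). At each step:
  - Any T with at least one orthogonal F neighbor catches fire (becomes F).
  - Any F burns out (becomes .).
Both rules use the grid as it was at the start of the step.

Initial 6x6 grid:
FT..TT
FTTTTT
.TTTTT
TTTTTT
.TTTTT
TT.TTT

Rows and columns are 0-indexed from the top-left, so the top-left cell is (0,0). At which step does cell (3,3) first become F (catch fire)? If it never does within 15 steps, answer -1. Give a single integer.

Step 1: cell (3,3)='T' (+2 fires, +2 burnt)
Step 2: cell (3,3)='T' (+2 fires, +2 burnt)
Step 3: cell (3,3)='T' (+3 fires, +2 burnt)
Step 4: cell (3,3)='T' (+5 fires, +3 burnt)
Step 5: cell (3,3)='F' (+6 fires, +5 burnt)
  -> target ignites at step 5
Step 6: cell (3,3)='.' (+5 fires, +6 burnt)
Step 7: cell (3,3)='.' (+3 fires, +5 burnt)
Step 8: cell (3,3)='.' (+2 fires, +3 burnt)
Step 9: cell (3,3)='.' (+1 fires, +2 burnt)
Step 10: cell (3,3)='.' (+0 fires, +1 burnt)
  fire out at step 10

5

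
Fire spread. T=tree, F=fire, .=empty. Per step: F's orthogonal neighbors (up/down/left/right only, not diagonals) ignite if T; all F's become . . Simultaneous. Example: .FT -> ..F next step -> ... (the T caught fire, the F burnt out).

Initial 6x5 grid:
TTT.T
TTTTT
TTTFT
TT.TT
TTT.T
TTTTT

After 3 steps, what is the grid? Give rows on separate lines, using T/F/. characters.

Step 1: 4 trees catch fire, 1 burn out
  TTT.T
  TTTFT
  TTF.F
  TT.FT
  TTT.T
  TTTTT
Step 2: 4 trees catch fire, 4 burn out
  TTT.T
  TTF.F
  TF...
  TT..F
  TTT.T
  TTTTT
Step 3: 6 trees catch fire, 4 burn out
  TTF.F
  TF...
  F....
  TF...
  TTT.F
  TTTTT

TTF.F
TF...
F....
TF...
TTT.F
TTTTT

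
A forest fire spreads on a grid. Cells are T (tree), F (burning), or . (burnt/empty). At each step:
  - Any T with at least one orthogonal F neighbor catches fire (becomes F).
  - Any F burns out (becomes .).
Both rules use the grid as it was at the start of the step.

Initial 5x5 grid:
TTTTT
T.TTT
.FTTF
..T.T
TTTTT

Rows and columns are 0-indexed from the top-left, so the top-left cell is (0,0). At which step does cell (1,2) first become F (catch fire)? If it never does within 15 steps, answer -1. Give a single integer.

Step 1: cell (1,2)='T' (+4 fires, +2 burnt)
Step 2: cell (1,2)='F' (+5 fires, +4 burnt)
  -> target ignites at step 2
Step 3: cell (1,2)='.' (+4 fires, +5 burnt)
Step 4: cell (1,2)='.' (+2 fires, +4 burnt)
Step 5: cell (1,2)='.' (+2 fires, +2 burnt)
Step 6: cell (1,2)='.' (+1 fires, +2 burnt)
Step 7: cell (1,2)='.' (+0 fires, +1 burnt)
  fire out at step 7

2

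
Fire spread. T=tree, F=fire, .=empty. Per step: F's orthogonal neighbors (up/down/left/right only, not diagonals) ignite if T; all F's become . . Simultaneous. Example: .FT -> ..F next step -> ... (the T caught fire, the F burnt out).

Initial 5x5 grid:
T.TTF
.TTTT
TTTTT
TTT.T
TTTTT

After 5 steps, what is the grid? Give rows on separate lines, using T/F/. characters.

Step 1: 2 trees catch fire, 1 burn out
  T.TF.
  .TTTF
  TTTTT
  TTT.T
  TTTTT
Step 2: 3 trees catch fire, 2 burn out
  T.F..
  .TTF.
  TTTTF
  TTT.T
  TTTTT
Step 3: 3 trees catch fire, 3 burn out
  T....
  .TF..
  TTTF.
  TTT.F
  TTTTT
Step 4: 3 trees catch fire, 3 burn out
  T....
  .F...
  TTF..
  TTT..
  TTTTF
Step 5: 3 trees catch fire, 3 burn out
  T....
  .....
  TF...
  TTF..
  TTTF.

T....
.....
TF...
TTF..
TTTF.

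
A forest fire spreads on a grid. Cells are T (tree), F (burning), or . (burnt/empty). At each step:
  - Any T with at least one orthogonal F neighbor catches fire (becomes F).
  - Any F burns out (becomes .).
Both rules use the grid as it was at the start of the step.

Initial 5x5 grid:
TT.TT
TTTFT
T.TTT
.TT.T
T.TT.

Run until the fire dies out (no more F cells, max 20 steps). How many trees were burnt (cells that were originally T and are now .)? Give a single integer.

Answer: 17

Derivation:
Step 1: +4 fires, +1 burnt (F count now 4)
Step 2: +4 fires, +4 burnt (F count now 4)
Step 3: +4 fires, +4 burnt (F count now 4)
Step 4: +4 fires, +4 burnt (F count now 4)
Step 5: +1 fires, +4 burnt (F count now 1)
Step 6: +0 fires, +1 burnt (F count now 0)
Fire out after step 6
Initially T: 18, now '.': 24
Total burnt (originally-T cells now '.'): 17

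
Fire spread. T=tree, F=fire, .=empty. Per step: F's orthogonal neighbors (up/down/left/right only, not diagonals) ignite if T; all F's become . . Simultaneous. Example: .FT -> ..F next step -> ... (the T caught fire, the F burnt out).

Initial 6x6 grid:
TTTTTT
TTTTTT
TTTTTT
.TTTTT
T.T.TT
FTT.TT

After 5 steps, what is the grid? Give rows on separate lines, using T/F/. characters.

Step 1: 2 trees catch fire, 1 burn out
  TTTTTT
  TTTTTT
  TTTTTT
  .TTTTT
  F.T.TT
  .FT.TT
Step 2: 1 trees catch fire, 2 burn out
  TTTTTT
  TTTTTT
  TTTTTT
  .TTTTT
  ..T.TT
  ..F.TT
Step 3: 1 trees catch fire, 1 burn out
  TTTTTT
  TTTTTT
  TTTTTT
  .TTTTT
  ..F.TT
  ....TT
Step 4: 1 trees catch fire, 1 burn out
  TTTTTT
  TTTTTT
  TTTTTT
  .TFTTT
  ....TT
  ....TT
Step 5: 3 trees catch fire, 1 burn out
  TTTTTT
  TTTTTT
  TTFTTT
  .F.FTT
  ....TT
  ....TT

TTTTTT
TTTTTT
TTFTTT
.F.FTT
....TT
....TT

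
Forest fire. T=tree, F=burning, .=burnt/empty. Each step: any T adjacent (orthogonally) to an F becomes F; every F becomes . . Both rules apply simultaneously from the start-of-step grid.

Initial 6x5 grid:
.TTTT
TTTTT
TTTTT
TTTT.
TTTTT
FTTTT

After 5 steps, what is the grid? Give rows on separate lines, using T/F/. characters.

Step 1: 2 trees catch fire, 1 burn out
  .TTTT
  TTTTT
  TTTTT
  TTTT.
  FTTTT
  .FTTT
Step 2: 3 trees catch fire, 2 burn out
  .TTTT
  TTTTT
  TTTTT
  FTTT.
  .FTTT
  ..FTT
Step 3: 4 trees catch fire, 3 burn out
  .TTTT
  TTTTT
  FTTTT
  .FTT.
  ..FTT
  ...FT
Step 4: 5 trees catch fire, 4 burn out
  .TTTT
  FTTTT
  .FTTT
  ..FT.
  ...FT
  ....F
Step 5: 4 trees catch fire, 5 burn out
  .TTTT
  .FTTT
  ..FTT
  ...F.
  ....F
  .....

.TTTT
.FTTT
..FTT
...F.
....F
.....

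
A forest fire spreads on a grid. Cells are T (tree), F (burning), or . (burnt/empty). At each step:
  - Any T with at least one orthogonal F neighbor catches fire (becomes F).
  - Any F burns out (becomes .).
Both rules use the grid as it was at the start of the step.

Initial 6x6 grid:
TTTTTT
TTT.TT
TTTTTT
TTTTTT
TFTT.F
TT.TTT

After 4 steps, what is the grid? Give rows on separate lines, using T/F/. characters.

Step 1: 6 trees catch fire, 2 burn out
  TTTTTT
  TTT.TT
  TTTTTT
  TFTTTF
  F.FT..
  TF.TTF
Step 2: 8 trees catch fire, 6 burn out
  TTTTTT
  TTT.TT
  TFTTTF
  F.FTF.
  ...F..
  F..TF.
Step 3: 7 trees catch fire, 8 burn out
  TTTTTT
  TFT.TF
  F.FTF.
  ...F..
  ......
  ...F..
Step 4: 6 trees catch fire, 7 burn out
  TFTTTF
  F.F.F.
  ...F..
  ......
  ......
  ......

TFTTTF
F.F.F.
...F..
......
......
......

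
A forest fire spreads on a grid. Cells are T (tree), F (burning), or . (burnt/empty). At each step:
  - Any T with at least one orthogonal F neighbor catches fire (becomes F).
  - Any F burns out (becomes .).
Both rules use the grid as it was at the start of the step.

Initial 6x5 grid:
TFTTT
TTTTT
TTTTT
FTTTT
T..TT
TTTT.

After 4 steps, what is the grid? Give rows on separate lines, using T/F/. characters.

Step 1: 6 trees catch fire, 2 burn out
  F.FTT
  TFTTT
  FTTTT
  .FTTT
  F..TT
  TTTT.
Step 2: 6 trees catch fire, 6 burn out
  ...FT
  F.FTT
  .FTTT
  ..FTT
  ...TT
  FTTT.
Step 3: 5 trees catch fire, 6 burn out
  ....F
  ...FT
  ..FTT
  ...FT
  ...TT
  .FTT.
Step 4: 5 trees catch fire, 5 burn out
  .....
  ....F
  ...FT
  ....F
  ...FT
  ..FT.

.....
....F
...FT
....F
...FT
..FT.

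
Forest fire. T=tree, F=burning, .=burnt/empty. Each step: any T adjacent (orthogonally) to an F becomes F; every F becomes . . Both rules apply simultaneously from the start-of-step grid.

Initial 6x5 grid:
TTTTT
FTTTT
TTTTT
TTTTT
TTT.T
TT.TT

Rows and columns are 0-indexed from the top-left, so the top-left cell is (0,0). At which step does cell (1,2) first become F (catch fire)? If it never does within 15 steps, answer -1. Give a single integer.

Step 1: cell (1,2)='T' (+3 fires, +1 burnt)
Step 2: cell (1,2)='F' (+4 fires, +3 burnt)
  -> target ignites at step 2
Step 3: cell (1,2)='.' (+5 fires, +4 burnt)
Step 4: cell (1,2)='.' (+6 fires, +5 burnt)
Step 5: cell (1,2)='.' (+5 fires, +6 burnt)
Step 6: cell (1,2)='.' (+1 fires, +5 burnt)
Step 7: cell (1,2)='.' (+1 fires, +1 burnt)
Step 8: cell (1,2)='.' (+1 fires, +1 burnt)
Step 9: cell (1,2)='.' (+1 fires, +1 burnt)
Step 10: cell (1,2)='.' (+0 fires, +1 burnt)
  fire out at step 10

2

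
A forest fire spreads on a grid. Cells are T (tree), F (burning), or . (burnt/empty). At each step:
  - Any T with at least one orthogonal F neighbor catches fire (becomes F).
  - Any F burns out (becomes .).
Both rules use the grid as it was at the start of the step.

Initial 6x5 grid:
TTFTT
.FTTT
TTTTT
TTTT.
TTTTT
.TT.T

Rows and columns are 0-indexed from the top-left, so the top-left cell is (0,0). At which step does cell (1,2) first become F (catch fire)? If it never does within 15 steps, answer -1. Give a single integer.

Step 1: cell (1,2)='F' (+4 fires, +2 burnt)
  -> target ignites at step 1
Step 2: cell (1,2)='.' (+6 fires, +4 burnt)
Step 3: cell (1,2)='.' (+5 fires, +6 burnt)
Step 4: cell (1,2)='.' (+5 fires, +5 burnt)
Step 5: cell (1,2)='.' (+2 fires, +5 burnt)
Step 6: cell (1,2)='.' (+1 fires, +2 burnt)
Step 7: cell (1,2)='.' (+1 fires, +1 burnt)
Step 8: cell (1,2)='.' (+0 fires, +1 burnt)
  fire out at step 8

1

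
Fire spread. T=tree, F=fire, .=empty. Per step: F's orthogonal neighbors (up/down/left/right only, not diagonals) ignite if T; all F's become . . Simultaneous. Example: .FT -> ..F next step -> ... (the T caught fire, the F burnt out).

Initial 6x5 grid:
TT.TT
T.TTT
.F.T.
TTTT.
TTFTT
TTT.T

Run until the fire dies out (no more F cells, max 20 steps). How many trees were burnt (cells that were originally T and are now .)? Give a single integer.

Answer: 18

Derivation:
Step 1: +5 fires, +2 burnt (F count now 5)
Step 2: +5 fires, +5 burnt (F count now 5)
Step 3: +3 fires, +5 burnt (F count now 3)
Step 4: +1 fires, +3 burnt (F count now 1)
Step 5: +3 fires, +1 burnt (F count now 3)
Step 6: +1 fires, +3 burnt (F count now 1)
Step 7: +0 fires, +1 burnt (F count now 0)
Fire out after step 7
Initially T: 21, now '.': 27
Total burnt (originally-T cells now '.'): 18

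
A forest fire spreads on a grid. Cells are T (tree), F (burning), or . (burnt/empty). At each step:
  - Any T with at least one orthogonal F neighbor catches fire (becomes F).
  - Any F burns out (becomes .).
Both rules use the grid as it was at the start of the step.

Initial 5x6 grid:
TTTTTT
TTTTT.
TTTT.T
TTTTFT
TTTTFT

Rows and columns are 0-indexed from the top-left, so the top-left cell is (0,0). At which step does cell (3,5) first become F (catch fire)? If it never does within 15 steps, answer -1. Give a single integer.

Step 1: cell (3,5)='F' (+4 fires, +2 burnt)
  -> target ignites at step 1
Step 2: cell (3,5)='.' (+4 fires, +4 burnt)
Step 3: cell (3,5)='.' (+4 fires, +4 burnt)
Step 4: cell (3,5)='.' (+6 fires, +4 burnt)
Step 5: cell (3,5)='.' (+4 fires, +6 burnt)
Step 6: cell (3,5)='.' (+3 fires, +4 burnt)
Step 7: cell (3,5)='.' (+1 fires, +3 burnt)
Step 8: cell (3,5)='.' (+0 fires, +1 burnt)
  fire out at step 8

1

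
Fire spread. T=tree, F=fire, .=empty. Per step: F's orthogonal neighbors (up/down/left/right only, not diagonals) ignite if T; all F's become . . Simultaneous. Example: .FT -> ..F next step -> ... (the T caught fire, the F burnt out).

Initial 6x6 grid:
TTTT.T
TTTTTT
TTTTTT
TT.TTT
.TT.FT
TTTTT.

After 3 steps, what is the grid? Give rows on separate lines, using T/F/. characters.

Step 1: 3 trees catch fire, 1 burn out
  TTTT.T
  TTTTTT
  TTTTTT
  TT.TFT
  .TT..F
  TTTTF.
Step 2: 4 trees catch fire, 3 burn out
  TTTT.T
  TTTTTT
  TTTTFT
  TT.F.F
  .TT...
  TTTF..
Step 3: 4 trees catch fire, 4 burn out
  TTTT.T
  TTTTFT
  TTTF.F
  TT....
  .TT...
  TTF...

TTTT.T
TTTTFT
TTTF.F
TT....
.TT...
TTF...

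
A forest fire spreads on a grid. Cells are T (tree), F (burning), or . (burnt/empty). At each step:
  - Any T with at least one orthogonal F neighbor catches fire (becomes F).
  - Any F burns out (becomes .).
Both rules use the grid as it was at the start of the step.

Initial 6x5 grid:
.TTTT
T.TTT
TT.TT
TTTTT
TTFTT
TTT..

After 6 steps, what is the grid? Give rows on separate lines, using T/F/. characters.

Step 1: 4 trees catch fire, 1 burn out
  .TTTT
  T.TTT
  TT.TT
  TTFTT
  TF.FT
  TTF..
Step 2: 5 trees catch fire, 4 burn out
  .TTTT
  T.TTT
  TT.TT
  TF.FT
  F...F
  TF...
Step 3: 5 trees catch fire, 5 burn out
  .TTTT
  T.TTT
  TF.FT
  F...F
  .....
  F....
Step 4: 3 trees catch fire, 5 burn out
  .TTTT
  T.TFT
  F...F
  .....
  .....
  .....
Step 5: 4 trees catch fire, 3 burn out
  .TTFT
  F.F.F
  .....
  .....
  .....
  .....
Step 6: 2 trees catch fire, 4 burn out
  .TF.F
  .....
  .....
  .....
  .....
  .....

.TF.F
.....
.....
.....
.....
.....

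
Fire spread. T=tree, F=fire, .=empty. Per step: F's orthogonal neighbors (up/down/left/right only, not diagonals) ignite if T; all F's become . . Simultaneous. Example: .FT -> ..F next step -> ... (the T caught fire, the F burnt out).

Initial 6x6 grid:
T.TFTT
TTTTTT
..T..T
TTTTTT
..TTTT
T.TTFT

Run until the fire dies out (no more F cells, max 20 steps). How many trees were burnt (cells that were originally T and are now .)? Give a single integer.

Step 1: +6 fires, +2 burnt (F count now 6)
Step 2: +7 fires, +6 burnt (F count now 7)
Step 3: +6 fires, +7 burnt (F count now 6)
Step 4: +3 fires, +6 burnt (F count now 3)
Step 5: +2 fires, +3 burnt (F count now 2)
Step 6: +1 fires, +2 burnt (F count now 1)
Step 7: +0 fires, +1 burnt (F count now 0)
Fire out after step 7
Initially T: 26, now '.': 35
Total burnt (originally-T cells now '.'): 25

Answer: 25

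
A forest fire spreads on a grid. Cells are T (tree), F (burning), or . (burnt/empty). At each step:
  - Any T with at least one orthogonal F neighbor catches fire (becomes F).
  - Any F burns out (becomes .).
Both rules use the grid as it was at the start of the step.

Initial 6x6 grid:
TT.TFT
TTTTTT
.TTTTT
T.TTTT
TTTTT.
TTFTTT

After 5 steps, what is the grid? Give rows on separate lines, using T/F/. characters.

Step 1: 6 trees catch fire, 2 burn out
  TT.F.F
  TTTTFT
  .TTTTT
  T.TTTT
  TTFTT.
  TF.FTT
Step 2: 8 trees catch fire, 6 burn out
  TT....
  TTTF.F
  .TTTFT
  T.FTTT
  TF.FT.
  F...FT
Step 3: 9 trees catch fire, 8 burn out
  TT....
  TTF...
  .TFF.F
  T..FFT
  F...F.
  .....F
Step 4: 4 trees catch fire, 9 burn out
  TT....
  TF....
  .F....
  F....F
  ......
  ......
Step 5: 2 trees catch fire, 4 burn out
  TF....
  F.....
  ......
  ......
  ......
  ......

TF....
F.....
......
......
......
......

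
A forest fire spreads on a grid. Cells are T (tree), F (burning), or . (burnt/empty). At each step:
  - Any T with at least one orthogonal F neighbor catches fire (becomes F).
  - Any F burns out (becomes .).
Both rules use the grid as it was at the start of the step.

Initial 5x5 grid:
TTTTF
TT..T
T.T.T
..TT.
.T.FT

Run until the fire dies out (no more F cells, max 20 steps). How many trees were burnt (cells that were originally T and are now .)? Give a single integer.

Step 1: +4 fires, +2 burnt (F count now 4)
Step 2: +3 fires, +4 burnt (F count now 3)
Step 3: +2 fires, +3 burnt (F count now 2)
Step 4: +2 fires, +2 burnt (F count now 2)
Step 5: +1 fires, +2 burnt (F count now 1)
Step 6: +1 fires, +1 burnt (F count now 1)
Step 7: +0 fires, +1 burnt (F count now 0)
Fire out after step 7
Initially T: 14, now '.': 24
Total burnt (originally-T cells now '.'): 13

Answer: 13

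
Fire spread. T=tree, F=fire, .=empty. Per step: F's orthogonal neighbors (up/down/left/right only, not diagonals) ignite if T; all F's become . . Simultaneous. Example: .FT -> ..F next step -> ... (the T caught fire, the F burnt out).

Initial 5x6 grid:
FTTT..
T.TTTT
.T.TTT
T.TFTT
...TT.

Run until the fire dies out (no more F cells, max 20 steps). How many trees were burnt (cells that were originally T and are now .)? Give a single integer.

Step 1: +6 fires, +2 burnt (F count now 6)
Step 2: +5 fires, +6 burnt (F count now 5)
Step 3: +4 fires, +5 burnt (F count now 4)
Step 4: +1 fires, +4 burnt (F count now 1)
Step 5: +0 fires, +1 burnt (F count now 0)
Fire out after step 5
Initially T: 18, now '.': 28
Total burnt (originally-T cells now '.'): 16

Answer: 16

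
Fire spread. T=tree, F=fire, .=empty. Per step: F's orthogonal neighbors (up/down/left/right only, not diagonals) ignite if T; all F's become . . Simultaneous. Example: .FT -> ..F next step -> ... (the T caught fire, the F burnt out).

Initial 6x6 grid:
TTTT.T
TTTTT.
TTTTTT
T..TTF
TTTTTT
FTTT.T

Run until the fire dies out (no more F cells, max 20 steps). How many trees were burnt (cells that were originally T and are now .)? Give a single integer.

Answer: 28

Derivation:
Step 1: +5 fires, +2 burnt (F count now 5)
Step 2: +7 fires, +5 burnt (F count now 7)
Step 3: +6 fires, +7 burnt (F count now 6)
Step 4: +4 fires, +6 burnt (F count now 4)
Step 5: +4 fires, +4 burnt (F count now 4)
Step 6: +2 fires, +4 burnt (F count now 2)
Step 7: +0 fires, +2 burnt (F count now 0)
Fire out after step 7
Initially T: 29, now '.': 35
Total burnt (originally-T cells now '.'): 28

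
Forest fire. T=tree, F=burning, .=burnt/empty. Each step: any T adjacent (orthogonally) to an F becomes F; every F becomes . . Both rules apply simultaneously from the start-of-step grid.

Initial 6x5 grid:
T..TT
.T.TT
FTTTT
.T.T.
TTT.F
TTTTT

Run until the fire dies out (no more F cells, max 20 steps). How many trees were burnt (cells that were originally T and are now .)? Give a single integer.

Step 1: +2 fires, +2 burnt (F count now 2)
Step 2: +4 fires, +2 burnt (F count now 4)
Step 3: +3 fires, +4 burnt (F count now 3)
Step 4: +6 fires, +3 burnt (F count now 6)
Step 5: +3 fires, +6 burnt (F count now 3)
Step 6: +1 fires, +3 burnt (F count now 1)
Step 7: +0 fires, +1 burnt (F count now 0)
Fire out after step 7
Initially T: 20, now '.': 29
Total burnt (originally-T cells now '.'): 19

Answer: 19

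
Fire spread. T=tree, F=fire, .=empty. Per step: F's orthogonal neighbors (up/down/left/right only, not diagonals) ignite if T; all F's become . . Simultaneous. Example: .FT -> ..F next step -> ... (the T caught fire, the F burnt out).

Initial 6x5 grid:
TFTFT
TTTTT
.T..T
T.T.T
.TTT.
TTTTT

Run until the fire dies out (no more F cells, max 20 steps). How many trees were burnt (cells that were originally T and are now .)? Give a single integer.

Answer: 11

Derivation:
Step 1: +5 fires, +2 burnt (F count now 5)
Step 2: +4 fires, +5 burnt (F count now 4)
Step 3: +1 fires, +4 burnt (F count now 1)
Step 4: +1 fires, +1 burnt (F count now 1)
Step 5: +0 fires, +1 burnt (F count now 0)
Fire out after step 5
Initially T: 21, now '.': 20
Total burnt (originally-T cells now '.'): 11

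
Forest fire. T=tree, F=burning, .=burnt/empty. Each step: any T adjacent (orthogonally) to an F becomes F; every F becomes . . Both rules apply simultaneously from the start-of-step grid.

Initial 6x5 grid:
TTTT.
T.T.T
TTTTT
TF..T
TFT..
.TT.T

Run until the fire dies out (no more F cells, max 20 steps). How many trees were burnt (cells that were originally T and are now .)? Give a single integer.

Answer: 18

Derivation:
Step 1: +5 fires, +2 burnt (F count now 5)
Step 2: +3 fires, +5 burnt (F count now 3)
Step 3: +3 fires, +3 burnt (F count now 3)
Step 4: +3 fires, +3 burnt (F count now 3)
Step 5: +4 fires, +3 burnt (F count now 4)
Step 6: +0 fires, +4 burnt (F count now 0)
Fire out after step 6
Initially T: 19, now '.': 29
Total burnt (originally-T cells now '.'): 18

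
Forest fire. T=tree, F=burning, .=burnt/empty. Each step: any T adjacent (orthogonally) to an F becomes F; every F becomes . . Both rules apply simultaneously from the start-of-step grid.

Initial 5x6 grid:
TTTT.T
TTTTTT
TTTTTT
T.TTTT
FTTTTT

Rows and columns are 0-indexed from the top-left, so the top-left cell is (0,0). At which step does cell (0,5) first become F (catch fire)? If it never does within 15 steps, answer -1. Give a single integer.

Step 1: cell (0,5)='T' (+2 fires, +1 burnt)
Step 2: cell (0,5)='T' (+2 fires, +2 burnt)
Step 3: cell (0,5)='T' (+4 fires, +2 burnt)
Step 4: cell (0,5)='T' (+5 fires, +4 burnt)
Step 5: cell (0,5)='T' (+5 fires, +5 burnt)
Step 6: cell (0,5)='T' (+4 fires, +5 burnt)
Step 7: cell (0,5)='T' (+3 fires, +4 burnt)
Step 8: cell (0,5)='T' (+1 fires, +3 burnt)
Step 9: cell (0,5)='F' (+1 fires, +1 burnt)
  -> target ignites at step 9
Step 10: cell (0,5)='.' (+0 fires, +1 burnt)
  fire out at step 10

9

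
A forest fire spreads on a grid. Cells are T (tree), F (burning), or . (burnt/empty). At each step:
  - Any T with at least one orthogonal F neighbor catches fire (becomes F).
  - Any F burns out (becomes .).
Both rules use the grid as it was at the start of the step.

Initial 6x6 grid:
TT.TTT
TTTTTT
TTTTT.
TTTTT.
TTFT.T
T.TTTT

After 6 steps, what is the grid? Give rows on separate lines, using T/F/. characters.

Step 1: 4 trees catch fire, 1 burn out
  TT.TTT
  TTTTTT
  TTTTT.
  TTFTT.
  TF.F.T
  T.FTTT
Step 2: 5 trees catch fire, 4 burn out
  TT.TTT
  TTTTTT
  TTFTT.
  TF.FT.
  F....T
  T..FTT
Step 3: 7 trees catch fire, 5 burn out
  TT.TTT
  TTFTTT
  TF.FT.
  F...F.
  .....T
  F...FT
Step 4: 5 trees catch fire, 7 burn out
  TT.TTT
  TF.FTT
  F...F.
  ......
  .....T
  .....F
Step 5: 5 trees catch fire, 5 burn out
  TF.FTT
  F...FT
  ......
  ......
  .....F
  ......
Step 6: 3 trees catch fire, 5 burn out
  F...FT
  .....F
  ......
  ......
  ......
  ......

F...FT
.....F
......
......
......
......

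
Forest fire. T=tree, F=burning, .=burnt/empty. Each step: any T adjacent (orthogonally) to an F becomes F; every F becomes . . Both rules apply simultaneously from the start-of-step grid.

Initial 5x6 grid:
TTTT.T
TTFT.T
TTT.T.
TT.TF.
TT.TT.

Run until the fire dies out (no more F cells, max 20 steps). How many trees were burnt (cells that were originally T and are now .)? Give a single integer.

Step 1: +7 fires, +2 burnt (F count now 7)
Step 2: +5 fires, +7 burnt (F count now 5)
Step 3: +3 fires, +5 burnt (F count now 3)
Step 4: +2 fires, +3 burnt (F count now 2)
Step 5: +1 fires, +2 burnt (F count now 1)
Step 6: +0 fires, +1 burnt (F count now 0)
Fire out after step 6
Initially T: 20, now '.': 28
Total burnt (originally-T cells now '.'): 18

Answer: 18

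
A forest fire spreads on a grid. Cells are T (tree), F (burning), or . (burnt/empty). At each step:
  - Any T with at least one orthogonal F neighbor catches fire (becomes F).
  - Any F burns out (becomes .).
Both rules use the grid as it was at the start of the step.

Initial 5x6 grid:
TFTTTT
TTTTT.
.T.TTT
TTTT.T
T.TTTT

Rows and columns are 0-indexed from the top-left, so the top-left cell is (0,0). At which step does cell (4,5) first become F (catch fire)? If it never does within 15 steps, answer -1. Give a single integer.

Step 1: cell (4,5)='T' (+3 fires, +1 burnt)
Step 2: cell (4,5)='T' (+4 fires, +3 burnt)
Step 3: cell (4,5)='T' (+3 fires, +4 burnt)
Step 4: cell (4,5)='T' (+5 fires, +3 burnt)
Step 5: cell (4,5)='T' (+4 fires, +5 burnt)
Step 6: cell (4,5)='T' (+2 fires, +4 burnt)
Step 7: cell (4,5)='T' (+2 fires, +2 burnt)
Step 8: cell (4,5)='F' (+1 fires, +2 burnt)
  -> target ignites at step 8
Step 9: cell (4,5)='.' (+0 fires, +1 burnt)
  fire out at step 9

8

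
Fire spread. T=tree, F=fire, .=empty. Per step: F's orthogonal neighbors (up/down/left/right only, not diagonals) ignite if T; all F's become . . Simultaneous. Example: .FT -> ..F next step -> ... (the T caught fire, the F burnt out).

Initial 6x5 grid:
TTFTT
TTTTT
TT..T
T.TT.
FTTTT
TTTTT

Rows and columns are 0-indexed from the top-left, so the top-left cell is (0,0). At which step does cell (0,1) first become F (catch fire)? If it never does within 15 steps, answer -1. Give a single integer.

Step 1: cell (0,1)='F' (+6 fires, +2 burnt)
  -> target ignites at step 1
Step 2: cell (0,1)='.' (+7 fires, +6 burnt)
Step 3: cell (0,1)='.' (+6 fires, +7 burnt)
Step 4: cell (0,1)='.' (+4 fires, +6 burnt)
Step 5: cell (0,1)='.' (+1 fires, +4 burnt)
Step 6: cell (0,1)='.' (+0 fires, +1 burnt)
  fire out at step 6

1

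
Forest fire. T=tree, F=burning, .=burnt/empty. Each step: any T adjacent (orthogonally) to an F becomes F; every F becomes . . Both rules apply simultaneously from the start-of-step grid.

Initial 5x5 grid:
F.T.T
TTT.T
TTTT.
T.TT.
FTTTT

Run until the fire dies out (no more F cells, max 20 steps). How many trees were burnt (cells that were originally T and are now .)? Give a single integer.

Step 1: +3 fires, +2 burnt (F count now 3)
Step 2: +3 fires, +3 burnt (F count now 3)
Step 3: +4 fires, +3 burnt (F count now 4)
Step 4: +4 fires, +4 burnt (F count now 4)
Step 5: +1 fires, +4 burnt (F count now 1)
Step 6: +0 fires, +1 burnt (F count now 0)
Fire out after step 6
Initially T: 17, now '.': 23
Total burnt (originally-T cells now '.'): 15

Answer: 15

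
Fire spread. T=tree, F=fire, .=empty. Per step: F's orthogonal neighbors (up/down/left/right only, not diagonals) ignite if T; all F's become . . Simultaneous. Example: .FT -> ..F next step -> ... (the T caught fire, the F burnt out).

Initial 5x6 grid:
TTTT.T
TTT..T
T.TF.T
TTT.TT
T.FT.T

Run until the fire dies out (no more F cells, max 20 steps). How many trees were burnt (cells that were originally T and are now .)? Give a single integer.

Answer: 14

Derivation:
Step 1: +3 fires, +2 burnt (F count now 3)
Step 2: +2 fires, +3 burnt (F count now 2)
Step 3: +3 fires, +2 burnt (F count now 3)
Step 4: +5 fires, +3 burnt (F count now 5)
Step 5: +1 fires, +5 burnt (F count now 1)
Step 6: +0 fires, +1 burnt (F count now 0)
Fire out after step 6
Initially T: 20, now '.': 24
Total burnt (originally-T cells now '.'): 14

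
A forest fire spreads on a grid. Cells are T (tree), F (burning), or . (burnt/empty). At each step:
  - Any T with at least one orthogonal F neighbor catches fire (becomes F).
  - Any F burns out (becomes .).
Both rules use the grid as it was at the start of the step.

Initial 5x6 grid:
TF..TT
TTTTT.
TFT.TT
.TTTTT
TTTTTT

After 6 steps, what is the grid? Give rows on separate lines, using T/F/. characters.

Step 1: 5 trees catch fire, 2 burn out
  F...TT
  TFTTT.
  F.F.TT
  .FTTTT
  TTTTTT
Step 2: 4 trees catch fire, 5 burn out
  ....TT
  F.FTT.
  ....TT
  ..FTTT
  TFTTTT
Step 3: 4 trees catch fire, 4 burn out
  ....TT
  ...FT.
  ....TT
  ...FTT
  F.FTTT
Step 4: 3 trees catch fire, 4 burn out
  ....TT
  ....F.
  ....TT
  ....FT
  ...FTT
Step 5: 4 trees catch fire, 3 burn out
  ....FT
  ......
  ....FT
  .....F
  ....FT
Step 6: 3 trees catch fire, 4 burn out
  .....F
  ......
  .....F
  ......
  .....F

.....F
......
.....F
......
.....F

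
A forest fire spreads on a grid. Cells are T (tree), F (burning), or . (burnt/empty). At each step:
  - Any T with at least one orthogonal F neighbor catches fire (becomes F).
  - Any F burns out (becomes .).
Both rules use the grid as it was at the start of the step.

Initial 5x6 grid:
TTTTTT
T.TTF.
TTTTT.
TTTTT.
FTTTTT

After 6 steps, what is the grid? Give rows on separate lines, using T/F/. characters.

Step 1: 5 trees catch fire, 2 burn out
  TTTTFT
  T.TF..
  TTTTF.
  FTTTT.
  .FTTTT
Step 2: 8 trees catch fire, 5 burn out
  TTTF.F
  T.F...
  FTTF..
  .FTTF.
  ..FTTT
Step 3: 8 trees catch fire, 8 burn out
  TTF...
  F.....
  .FF...
  ..FF..
  ...FFT
Step 4: 3 trees catch fire, 8 burn out
  FF....
  ......
  ......
  ......
  .....F
Step 5: 0 trees catch fire, 3 burn out
  ......
  ......
  ......
  ......
  ......
Step 6: 0 trees catch fire, 0 burn out
  ......
  ......
  ......
  ......
  ......

......
......
......
......
......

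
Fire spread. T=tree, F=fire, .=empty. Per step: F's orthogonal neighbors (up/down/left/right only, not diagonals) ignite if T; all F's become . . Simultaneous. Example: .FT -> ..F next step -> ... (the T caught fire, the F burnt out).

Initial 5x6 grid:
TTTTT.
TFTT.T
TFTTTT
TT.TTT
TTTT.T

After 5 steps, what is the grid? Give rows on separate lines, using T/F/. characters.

Step 1: 6 trees catch fire, 2 burn out
  TFTTT.
  F.FT.T
  F.FTTT
  TF.TTT
  TTTT.T
Step 2: 6 trees catch fire, 6 burn out
  F.FTT.
  ...F.T
  ...FTT
  F..TTT
  TFTT.T
Step 3: 5 trees catch fire, 6 burn out
  ...FT.
  .....T
  ....FT
  ...FTT
  F.FT.T
Step 4: 4 trees catch fire, 5 burn out
  ....F.
  .....T
  .....F
  ....FT
  ...F.T
Step 5: 2 trees catch fire, 4 burn out
  ......
  .....F
  ......
  .....F
  .....T

......
.....F
......
.....F
.....T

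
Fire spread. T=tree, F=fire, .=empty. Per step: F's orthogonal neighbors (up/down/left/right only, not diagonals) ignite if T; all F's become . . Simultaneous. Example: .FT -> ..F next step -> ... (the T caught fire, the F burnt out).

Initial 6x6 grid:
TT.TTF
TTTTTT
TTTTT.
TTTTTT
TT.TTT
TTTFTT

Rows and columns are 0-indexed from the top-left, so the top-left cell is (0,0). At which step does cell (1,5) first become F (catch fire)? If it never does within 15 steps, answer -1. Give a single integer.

Step 1: cell (1,5)='F' (+5 fires, +2 burnt)
  -> target ignites at step 1
Step 2: cell (1,5)='.' (+6 fires, +5 burnt)
Step 3: cell (1,5)='.' (+8 fires, +6 burnt)
Step 4: cell (1,5)='.' (+5 fires, +8 burnt)
Step 5: cell (1,5)='.' (+3 fires, +5 burnt)
Step 6: cell (1,5)='.' (+3 fires, +3 burnt)
Step 7: cell (1,5)='.' (+1 fires, +3 burnt)
Step 8: cell (1,5)='.' (+0 fires, +1 burnt)
  fire out at step 8

1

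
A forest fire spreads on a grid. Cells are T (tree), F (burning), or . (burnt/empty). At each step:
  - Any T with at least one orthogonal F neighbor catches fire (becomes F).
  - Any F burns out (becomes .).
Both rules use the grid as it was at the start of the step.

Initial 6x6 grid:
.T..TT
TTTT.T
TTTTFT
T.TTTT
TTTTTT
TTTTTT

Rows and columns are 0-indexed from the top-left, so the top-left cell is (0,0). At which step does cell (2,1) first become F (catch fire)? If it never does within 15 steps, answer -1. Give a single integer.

Step 1: cell (2,1)='T' (+3 fires, +1 burnt)
Step 2: cell (2,1)='T' (+6 fires, +3 burnt)
Step 3: cell (2,1)='F' (+7 fires, +6 burnt)
  -> target ignites at step 3
Step 4: cell (2,1)='.' (+6 fires, +7 burnt)
Step 5: cell (2,1)='.' (+5 fires, +6 burnt)
Step 6: cell (2,1)='.' (+2 fires, +5 burnt)
Step 7: cell (2,1)='.' (+1 fires, +2 burnt)
Step 8: cell (2,1)='.' (+0 fires, +1 burnt)
  fire out at step 8

3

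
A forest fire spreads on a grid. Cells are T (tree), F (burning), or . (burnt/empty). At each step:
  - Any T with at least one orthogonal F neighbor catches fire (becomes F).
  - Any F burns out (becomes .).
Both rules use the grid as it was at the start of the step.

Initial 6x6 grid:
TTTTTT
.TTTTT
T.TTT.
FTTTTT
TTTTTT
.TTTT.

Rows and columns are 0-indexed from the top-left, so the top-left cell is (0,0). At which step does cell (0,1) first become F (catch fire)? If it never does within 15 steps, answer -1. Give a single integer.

Step 1: cell (0,1)='T' (+3 fires, +1 burnt)
Step 2: cell (0,1)='T' (+2 fires, +3 burnt)
Step 3: cell (0,1)='T' (+4 fires, +2 burnt)
Step 4: cell (0,1)='T' (+5 fires, +4 burnt)
Step 5: cell (0,1)='T' (+7 fires, +5 burnt)
Step 6: cell (0,1)='F' (+5 fires, +7 burnt)
  -> target ignites at step 6
Step 7: cell (0,1)='.' (+3 fires, +5 burnt)
Step 8: cell (0,1)='.' (+1 fires, +3 burnt)
Step 9: cell (0,1)='.' (+0 fires, +1 burnt)
  fire out at step 9

6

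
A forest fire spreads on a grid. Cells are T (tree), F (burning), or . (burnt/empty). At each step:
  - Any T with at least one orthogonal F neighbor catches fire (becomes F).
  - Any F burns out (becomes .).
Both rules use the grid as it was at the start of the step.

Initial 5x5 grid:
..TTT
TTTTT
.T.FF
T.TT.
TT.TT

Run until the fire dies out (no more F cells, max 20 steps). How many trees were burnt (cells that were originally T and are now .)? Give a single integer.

Step 1: +3 fires, +2 burnt (F count now 3)
Step 2: +5 fires, +3 burnt (F count now 5)
Step 3: +3 fires, +5 burnt (F count now 3)
Step 4: +2 fires, +3 burnt (F count now 2)
Step 5: +0 fires, +2 burnt (F count now 0)
Fire out after step 5
Initially T: 16, now '.': 22
Total burnt (originally-T cells now '.'): 13

Answer: 13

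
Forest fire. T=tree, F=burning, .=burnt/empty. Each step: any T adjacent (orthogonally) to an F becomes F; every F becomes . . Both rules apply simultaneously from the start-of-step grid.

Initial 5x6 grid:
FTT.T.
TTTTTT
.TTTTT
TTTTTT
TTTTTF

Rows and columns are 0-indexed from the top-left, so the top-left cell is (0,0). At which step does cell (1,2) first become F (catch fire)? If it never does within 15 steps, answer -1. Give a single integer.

Step 1: cell (1,2)='T' (+4 fires, +2 burnt)
Step 2: cell (1,2)='T' (+5 fires, +4 burnt)
Step 3: cell (1,2)='F' (+6 fires, +5 burnt)
  -> target ignites at step 3
Step 4: cell (1,2)='.' (+7 fires, +6 burnt)
Step 5: cell (1,2)='.' (+3 fires, +7 burnt)
Step 6: cell (1,2)='.' (+0 fires, +3 burnt)
  fire out at step 6

3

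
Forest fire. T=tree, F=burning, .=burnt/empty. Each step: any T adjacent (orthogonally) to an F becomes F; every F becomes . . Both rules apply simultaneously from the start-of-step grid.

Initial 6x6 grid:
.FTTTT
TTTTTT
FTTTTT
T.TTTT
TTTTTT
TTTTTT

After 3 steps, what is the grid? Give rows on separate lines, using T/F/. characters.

Step 1: 5 trees catch fire, 2 burn out
  ..FTTT
  FFTTTT
  .FTTTT
  F.TTTT
  TTTTTT
  TTTTTT
Step 2: 4 trees catch fire, 5 burn out
  ...FTT
  ..FTTT
  ..FTTT
  ..TTTT
  FTTTTT
  TTTTTT
Step 3: 6 trees catch fire, 4 burn out
  ....FT
  ...FTT
  ...FTT
  ..FTTT
  .FTTTT
  FTTTTT

....FT
...FTT
...FTT
..FTTT
.FTTTT
FTTTTT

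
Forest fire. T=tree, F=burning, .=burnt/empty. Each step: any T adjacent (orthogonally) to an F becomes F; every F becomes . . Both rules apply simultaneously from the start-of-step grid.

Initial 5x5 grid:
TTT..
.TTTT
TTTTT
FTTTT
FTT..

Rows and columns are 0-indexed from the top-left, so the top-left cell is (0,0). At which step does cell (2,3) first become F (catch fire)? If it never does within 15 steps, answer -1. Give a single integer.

Step 1: cell (2,3)='T' (+3 fires, +2 burnt)
Step 2: cell (2,3)='T' (+3 fires, +3 burnt)
Step 3: cell (2,3)='T' (+3 fires, +3 burnt)
Step 4: cell (2,3)='F' (+4 fires, +3 burnt)
  -> target ignites at step 4
Step 5: cell (2,3)='.' (+4 fires, +4 burnt)
Step 6: cell (2,3)='.' (+1 fires, +4 burnt)
Step 7: cell (2,3)='.' (+0 fires, +1 burnt)
  fire out at step 7

4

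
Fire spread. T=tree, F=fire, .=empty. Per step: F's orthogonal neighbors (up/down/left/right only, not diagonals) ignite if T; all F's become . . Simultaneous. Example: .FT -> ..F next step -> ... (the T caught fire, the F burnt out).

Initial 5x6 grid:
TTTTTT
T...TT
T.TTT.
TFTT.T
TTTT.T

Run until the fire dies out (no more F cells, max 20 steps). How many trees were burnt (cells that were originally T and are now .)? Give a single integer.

Answer: 20

Derivation:
Step 1: +3 fires, +1 burnt (F count now 3)
Step 2: +5 fires, +3 burnt (F count now 5)
Step 3: +3 fires, +5 burnt (F count now 3)
Step 4: +2 fires, +3 burnt (F count now 2)
Step 5: +2 fires, +2 burnt (F count now 2)
Step 6: +3 fires, +2 burnt (F count now 3)
Step 7: +2 fires, +3 burnt (F count now 2)
Step 8: +0 fires, +2 burnt (F count now 0)
Fire out after step 8
Initially T: 22, now '.': 28
Total burnt (originally-T cells now '.'): 20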